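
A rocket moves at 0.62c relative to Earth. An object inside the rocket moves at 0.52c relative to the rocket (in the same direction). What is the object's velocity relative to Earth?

u = (u' + v)/(1 + u'v/c²)
Numerator: 0.52 + 0.62 = 1.14
Denominator: 1 + 0.3224 = 1.3224
u = 1.14/1.3224 = 0.8621c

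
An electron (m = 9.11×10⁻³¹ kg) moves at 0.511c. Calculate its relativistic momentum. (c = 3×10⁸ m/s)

γ = 1/√(1 - 0.511²) = 1.1634
v = 0.511 × 3×10⁸ = 1.533×10⁸ m/s
p = γmv = 1.1634 × 9.11×10⁻³¹ × 1.533×10⁸ = 1.625×10⁻²² kg·m/s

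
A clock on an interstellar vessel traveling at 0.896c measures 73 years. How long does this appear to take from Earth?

Proper time Δt₀ = 73 years
γ = 1/√(1 - 0.896²) = 2.252
Δt = γΔt₀ = 2.252 × 73 = 164.4 years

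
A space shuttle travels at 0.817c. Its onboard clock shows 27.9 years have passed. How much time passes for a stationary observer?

Proper time Δt₀ = 27.9 years
γ = 1/√(1 - 0.817²) = 1.734
Δt = γΔt₀ = 1.734 × 27.9 = 48.38 years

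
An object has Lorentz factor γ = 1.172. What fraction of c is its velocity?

From γ = 1/√(1 - v²/c²):
1/γ² = 1/1.172² = 0.7280
v²/c² = 1 - 0.7280 = 0.2720
v/c = √(0.2720) = 0.5215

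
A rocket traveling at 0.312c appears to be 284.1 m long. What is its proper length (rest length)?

Contracted length L = 284.1 m
γ = 1/√(1 - 0.312²) = 1.0525
L₀ = γL = 1.0525 × 284.1 = 299.0 m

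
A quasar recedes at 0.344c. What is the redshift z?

β = 0.344
(1+β)/(1-β) = 1.344/0.656 = 2.049
√(2.049) = 1.4314
z = 1.4314 - 1 = 0.4314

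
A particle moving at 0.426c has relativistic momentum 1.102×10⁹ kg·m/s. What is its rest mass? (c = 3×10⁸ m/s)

γ = 1/√(1 - 0.426²) = 1.1053
v = 0.426 × 3×10⁸ = 1.278×10⁸ m/s
m = p/(γv) = 1.102×10⁹/(1.1053 × 1.278×10⁸) = 7.801 kg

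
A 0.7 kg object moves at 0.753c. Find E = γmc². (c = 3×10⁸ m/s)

γ = 1/√(1 - 0.753²) = 1.5197
mc² = 0.7 × (3×10⁸)² = 6.300×10¹⁶ J
E = γmc² = 1.5197 × 6.300×10¹⁶ = 9.574×10¹⁶ J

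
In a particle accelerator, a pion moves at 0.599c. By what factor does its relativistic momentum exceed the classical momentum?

p_rel = γmv, p_class = mv
Ratio = γ = 1/√(1 - 0.599²)
= 1/√(0.641199) = 1.249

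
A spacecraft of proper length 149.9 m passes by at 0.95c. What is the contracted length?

Proper length L₀ = 149.9 m
γ = 1/√(1 - 0.95²) = 3.2026
L = L₀/γ = 149.9/3.2026 = 46.81 m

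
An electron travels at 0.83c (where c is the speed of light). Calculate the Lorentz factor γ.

v/c = 0.83, so (v/c)² = 0.6889
1 - (v/c)² = 0.3111
γ = 1/√(0.3111) = 1.793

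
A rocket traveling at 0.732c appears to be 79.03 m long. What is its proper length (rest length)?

Contracted length L = 79.03 m
γ = 1/√(1 - 0.732²) = 1.468
L₀ = γL = 1.468 × 79.03 = 116.0 m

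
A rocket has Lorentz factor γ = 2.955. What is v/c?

From γ = 1/√(1 - v²/c²):
1/γ² = 1/2.955² = 0.1145
v²/c² = 1 - 0.1145 = 0.8855
v/c = √(0.8855) = 0.9410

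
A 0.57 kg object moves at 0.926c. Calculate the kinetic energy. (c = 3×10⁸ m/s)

γ = 1/√(1 - 0.926²) = 2.649
γ - 1 = 1.649
KE = (γ-1)mc² = 1.649 × 0.57 × (3×10⁸)² = 8.459×10¹⁶ J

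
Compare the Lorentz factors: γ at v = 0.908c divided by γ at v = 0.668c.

γ₁ = 1/√(1 - 0.908²) = 2.387
γ₂ = 1/√(1 - 0.668²) = 1.344
γ₁/γ₂ = 2.387/1.344 = 1.776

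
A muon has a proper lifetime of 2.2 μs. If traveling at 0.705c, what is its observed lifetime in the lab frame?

Proper lifetime τ₀ = 2.2 μs
γ = 1/√(1 - 0.705²) = 1.410
τ = γτ₀ = 1.410 × 2.2 μs = 3.102 μs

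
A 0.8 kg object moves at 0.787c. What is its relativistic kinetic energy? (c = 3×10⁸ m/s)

γ = 1/√(1 - 0.787²) = 1.6209
γ - 1 = 0.6209
KE = (γ-1)mc² = 0.6209 × 0.8 × (3×10⁸)² = 4.470×10¹⁶ J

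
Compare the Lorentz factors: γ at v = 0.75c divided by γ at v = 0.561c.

γ₁ = 1/√(1 - 0.75²) = 1.512
γ₂ = 1/√(1 - 0.561²) = 1.208
γ₁/γ₂ = 1.512/1.208 = 1.252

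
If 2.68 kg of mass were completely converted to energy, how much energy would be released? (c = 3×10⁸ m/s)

Using E = mc²:
c² = (3×10⁸)² = 9×10¹⁶ m²/s²
E = 2.68 × 9×10¹⁶ = 2.412×10¹⁷ J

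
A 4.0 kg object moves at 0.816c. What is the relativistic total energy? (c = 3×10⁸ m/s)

γ = 1/√(1 - 0.816²) = 1.730
mc² = 4.0 × (3×10⁸)² = 3.600×10¹⁷ J
E = γmc² = 1.730 × 3.600×10¹⁷ = 6.228×10¹⁷ J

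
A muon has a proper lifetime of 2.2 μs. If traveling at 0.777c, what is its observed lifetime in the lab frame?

Proper lifetime τ₀ = 2.2 μs
γ = 1/√(1 - 0.777²) = 1.5886
τ = γτ₀ = 1.5886 × 2.2 μs = 3.495 μs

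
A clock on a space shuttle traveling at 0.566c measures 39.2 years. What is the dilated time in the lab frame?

Proper time Δt₀ = 39.2 years
γ = 1/√(1 - 0.566²) = 1.213
Δt = γΔt₀ = 1.213 × 39.2 = 47.55 years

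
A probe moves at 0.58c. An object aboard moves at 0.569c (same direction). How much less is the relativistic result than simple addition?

Classical: u' + v = 0.569 + 0.58 = 1.149c
Relativistic: u = (0.569 + 0.58)/(1 + 0.33002) = 1.149/1.33002 = 0.8639c
Difference: 1.149 - 0.8639 = 0.2851c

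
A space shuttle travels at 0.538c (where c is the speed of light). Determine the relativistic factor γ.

v/c = 0.538, so (v/c)² = 0.289444
1 - (v/c)² = 0.710556
γ = 1/√(0.710556) = 1.186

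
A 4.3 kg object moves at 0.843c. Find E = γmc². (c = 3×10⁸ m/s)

γ = 1/√(1 - 0.843²) = 1.859
mc² = 4.3 × (3×10⁸)² = 3.870×10¹⁷ J
E = γmc² = 1.859 × 3.870×10¹⁷ = 7.194×10¹⁷ J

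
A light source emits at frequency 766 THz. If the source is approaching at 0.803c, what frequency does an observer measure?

β = v/c = 0.803
(1+β)/(1-β) = 1.803/0.197 = 9.152
Doppler factor = √(9.152) = 3.025
f_obs = 766 × 3.025 = 2317 THz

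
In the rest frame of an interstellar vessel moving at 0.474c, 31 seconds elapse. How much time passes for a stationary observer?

Proper time Δt₀ = 31 seconds
γ = 1/√(1 - 0.474²) = 1.1357
Δt = γΔt₀ = 1.1357 × 31 = 35.21 seconds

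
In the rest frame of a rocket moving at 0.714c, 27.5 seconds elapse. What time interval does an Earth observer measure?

Proper time Δt₀ = 27.5 seconds
γ = 1/√(1 - 0.714²) = 1.4283
Δt = γΔt₀ = 1.4283 × 27.5 = 39.28 seconds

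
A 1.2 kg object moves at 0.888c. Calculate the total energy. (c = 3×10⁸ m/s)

γ = 1/√(1 - 0.888²) = 2.175
mc² = 1.2 × (3×10⁸)² = 1.080×10¹⁷ J
E = γmc² = 2.175 × 1.080×10¹⁷ = 2.349×10¹⁷ J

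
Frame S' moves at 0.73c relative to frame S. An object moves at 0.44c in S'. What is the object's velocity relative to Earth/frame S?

u = (u' + v)/(1 + u'v/c²)
Numerator: 0.44 + 0.73 = 1.17
Denominator: 1 + 0.3212 = 1.3212
u = 1.17/1.3212 = 0.8856c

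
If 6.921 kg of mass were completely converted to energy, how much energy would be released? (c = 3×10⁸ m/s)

Using E = mc²:
c² = (3×10⁸)² = 9×10¹⁶ m²/s²
E = 6.921 × 9×10¹⁶ = 6.229×10¹⁷ J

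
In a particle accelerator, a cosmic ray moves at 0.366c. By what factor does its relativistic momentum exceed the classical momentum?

p_rel = γmv, p_class = mv
Ratio = γ = 1/√(1 - 0.366²)
= 1/√(0.866044) = 1.075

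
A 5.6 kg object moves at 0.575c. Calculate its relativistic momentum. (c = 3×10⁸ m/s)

γ = 1/√(1 - 0.575²) = 1.2223
v = 0.575 × 3×10⁸ = 1.725×10⁸ m/s
p = γmv = 1.2223 × 5.6 × 1.725×10⁸ = 1.181×10⁹ kg·m/s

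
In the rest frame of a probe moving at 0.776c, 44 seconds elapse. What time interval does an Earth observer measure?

Proper time Δt₀ = 44 seconds
γ = 1/√(1 - 0.776²) = 1.5855
Δt = γΔt₀ = 1.5855 × 44 = 69.76 seconds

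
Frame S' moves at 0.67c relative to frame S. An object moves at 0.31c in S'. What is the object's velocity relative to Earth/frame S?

u = (u' + v)/(1 + u'v/c²)
Numerator: 0.31 + 0.67 = 0.98
Denominator: 1 + 0.2077 = 1.2077
u = 0.98/1.2077 = 0.8115c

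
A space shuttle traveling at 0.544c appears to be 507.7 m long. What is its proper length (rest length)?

Contracted length L = 507.7 m
γ = 1/√(1 - 0.544²) = 1.1918
L₀ = γL = 1.1918 × 507.7 = 605.1 m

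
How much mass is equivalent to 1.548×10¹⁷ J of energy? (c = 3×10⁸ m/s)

From E = mc², we get m = E/c²
c² = (3×10⁸)² = 9×10¹⁶ m²/s²
m = 1.548×10¹⁷ / 9×10¹⁶ = 1.720 kg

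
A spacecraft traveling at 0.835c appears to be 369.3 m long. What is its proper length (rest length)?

Contracted length L = 369.3 m
γ = 1/√(1 - 0.835²) = 1.817356
L₀ = γL = 1.817356 × 369.3 = 671.1 m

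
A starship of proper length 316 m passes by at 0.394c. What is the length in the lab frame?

Proper length L₀ = 316 m
γ = 1/√(1 - 0.394²) = 1.088
L = L₀/γ = 316/1.088 = 290.4 m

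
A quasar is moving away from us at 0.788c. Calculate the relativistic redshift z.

β = 0.788
(1+β)/(1-β) = 1.788/0.212 = 8.434
√(8.434) = 2.904
z = 2.904 - 1 = 1.904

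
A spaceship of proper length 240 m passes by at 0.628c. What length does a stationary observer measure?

Proper length L₀ = 240 m
γ = 1/√(1 - 0.628²) = 1.285
L = L₀/γ = 240/1.285 = 186.8 m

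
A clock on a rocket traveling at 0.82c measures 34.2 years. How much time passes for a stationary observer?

Proper time Δt₀ = 34.2 years
γ = 1/√(1 - 0.82²) = 1.747
Δt = γΔt₀ = 1.747 × 34.2 = 59.75 years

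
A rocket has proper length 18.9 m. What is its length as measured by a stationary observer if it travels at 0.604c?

Proper length L₀ = 18.9 m
γ = 1/√(1 - 0.604²) = 1.255
L = L₀/γ = 18.9/1.255 = 15.06 m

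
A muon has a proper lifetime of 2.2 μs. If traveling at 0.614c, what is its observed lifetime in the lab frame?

Proper lifetime τ₀ = 2.2 μs
γ = 1/√(1 - 0.614²) = 1.267
τ = γτ₀ = 1.267 × 2.2 μs = 2.787 μs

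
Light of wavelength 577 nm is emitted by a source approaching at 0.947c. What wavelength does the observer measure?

β = 0.947
Wavelength Doppler factor = √(0.053/1.947) = √(0.027221) = 0.16499
λ_obs = 577 × 0.16499 = 95.20 nm (blueshift)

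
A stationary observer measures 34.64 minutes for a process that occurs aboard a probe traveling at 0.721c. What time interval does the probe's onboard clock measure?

Dilated time Δt = 34.64 minutes
γ = 1/√(1 - 0.721²) = 1.4431
Δt₀ = Δt/γ = 34.64/1.4431 = 24.00 minutes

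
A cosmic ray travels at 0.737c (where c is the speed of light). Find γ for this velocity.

v/c = 0.737, so (v/c)² = 0.543169
1 - (v/c)² = 0.456831
γ = 1/√(0.456831) = 1.480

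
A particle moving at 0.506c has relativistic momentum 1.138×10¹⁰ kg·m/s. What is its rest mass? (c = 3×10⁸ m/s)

γ = 1/√(1 - 0.506²) = 1.1594
v = 0.506 × 3×10⁸ = 1.518×10⁸ m/s
m = p/(γv) = 1.138×10¹⁰/(1.1594 × 1.518×10⁸) = 64.66 kg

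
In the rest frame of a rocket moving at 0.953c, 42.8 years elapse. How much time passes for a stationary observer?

Proper time Δt₀ = 42.8 years
γ = 1/√(1 - 0.953²) = 3.301
Δt = γΔt₀ = 3.301 × 42.8 = 141.3 years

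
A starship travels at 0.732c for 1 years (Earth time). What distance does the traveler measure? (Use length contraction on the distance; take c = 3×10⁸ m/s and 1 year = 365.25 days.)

Earth distance: d = v × t = 0.732c × 1 yr = 6.930×10¹⁵ m
γ = 1.468
d' = d/γ = 6.930×10¹⁵/1.468 = 4.721×10¹⁵ m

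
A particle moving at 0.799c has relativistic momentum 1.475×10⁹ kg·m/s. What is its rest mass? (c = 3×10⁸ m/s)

γ = 1/√(1 - 0.799²) = 1.663
v = 0.799 × 3×10⁸ = 2.397×10⁸ m/s
m = p/(γv) = 1.475×10⁹/(1.663 × 2.397×10⁸) = 3.700 kg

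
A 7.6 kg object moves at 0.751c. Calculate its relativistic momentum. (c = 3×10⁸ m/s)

γ = 1/√(1 - 0.751²) = 1.5145
v = 0.751 × 3×10⁸ = 2.253×10⁸ m/s
p = γmv = 1.5145 × 7.6 × 2.253×10⁸ = 2.593×10⁹ kg·m/s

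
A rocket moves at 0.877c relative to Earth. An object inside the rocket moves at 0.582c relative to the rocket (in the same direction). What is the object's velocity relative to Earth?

u = (u' + v)/(1 + u'v/c²)
Numerator: 0.582 + 0.877 = 1.459
Denominator: 1 + 0.510414 = 1.510414
u = 1.459/1.510414 = 0.9660c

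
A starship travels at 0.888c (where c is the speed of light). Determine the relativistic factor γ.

v/c = 0.888, so (v/c)² = 0.788544
1 - (v/c)² = 0.211456
γ = 1/√(0.211456) = 2.175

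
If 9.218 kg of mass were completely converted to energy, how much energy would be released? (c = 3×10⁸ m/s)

Using E = mc²:
c² = (3×10⁸)² = 9×10¹⁶ m²/s²
E = 9.218 × 9×10¹⁶ = 8.296×10¹⁷ J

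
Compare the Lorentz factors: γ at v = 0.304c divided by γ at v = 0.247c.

γ₁ = 1/√(1 - 0.304²) = 1.050
γ₂ = 1/√(1 - 0.247²) = 1.032
γ₁/γ₂ = 1.050/1.032 = 1.017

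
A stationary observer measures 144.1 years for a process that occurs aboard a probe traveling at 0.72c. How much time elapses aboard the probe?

Dilated time Δt = 144.1 years
γ = 1/√(1 - 0.72²) = 1.441
Δt₀ = Δt/γ = 144.1/1.441 = 100.0 years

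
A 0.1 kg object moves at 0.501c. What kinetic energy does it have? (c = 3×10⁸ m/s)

γ = 1/√(1 - 0.501²) = 1.15547
γ - 1 = 0.15547
KE = (γ-1)mc² = 0.15547 × 0.1 × (3×10⁸)² = 1.399×10¹⁵ J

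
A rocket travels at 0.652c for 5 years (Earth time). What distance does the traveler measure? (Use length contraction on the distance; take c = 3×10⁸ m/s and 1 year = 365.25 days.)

Earth distance: d = v × t = 0.652c × 5 yr = 3.086×10¹⁶ m
γ = 1.319
d' = d/γ = 3.086×10¹⁶/1.319 = 2.340×10¹⁶ m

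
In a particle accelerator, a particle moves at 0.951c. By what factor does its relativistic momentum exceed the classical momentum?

p_rel = γmv, p_class = mv
Ratio = γ = 1/√(1 - 0.951²)
= 1/√(0.095599) = 3.234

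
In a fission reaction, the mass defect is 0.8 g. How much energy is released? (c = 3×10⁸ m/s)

Convert mass defect: Δm = 0.8 g = 0.0008 kg
E = Δm·c² = 0.0008 × (3×10⁸)²
= 0.0008 × 9×10¹⁶ = 7.200×10¹³ J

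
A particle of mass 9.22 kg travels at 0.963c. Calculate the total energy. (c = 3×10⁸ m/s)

γ = 1/√(1 - 0.963²) = 3.711
mc² = 9.22 × (3×10⁸)² = 8.298×10¹⁷ J
E = γmc² = 3.711 × 8.298×10¹⁷ = 3.079×10¹⁸ J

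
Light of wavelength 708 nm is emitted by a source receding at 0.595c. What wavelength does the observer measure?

β = 0.595
Wavelength Doppler factor = √(1.595/0.405) = √(3.9383) = 1.985
λ_obs = 708 × 1.985 = 1405 nm (redshift)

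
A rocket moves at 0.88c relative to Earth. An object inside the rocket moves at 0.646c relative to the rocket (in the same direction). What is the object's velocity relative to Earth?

u = (u' + v)/(1 + u'v/c²)
Numerator: 0.646 + 0.88 = 1.526
Denominator: 1 + 0.56848 = 1.56848
u = 1.526/1.56848 = 0.9729c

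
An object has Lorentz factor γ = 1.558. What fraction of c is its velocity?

From γ = 1/√(1 - v²/c²):
1/γ² = 1/1.558² = 0.4120
v²/c² = 1 - 0.4120 = 0.5880
v/c = √(0.5880) = 0.7668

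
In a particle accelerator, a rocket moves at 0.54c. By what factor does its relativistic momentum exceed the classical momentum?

p_rel = γmv, p_class = mv
Ratio = γ = 1/√(1 - 0.54²)
= 1/√(0.7084) = 1.188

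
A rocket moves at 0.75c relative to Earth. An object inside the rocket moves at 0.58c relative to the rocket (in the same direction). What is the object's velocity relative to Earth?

u = (u' + v)/(1 + u'v/c²)
Numerator: 0.58 + 0.75 = 1.33
Denominator: 1 + 0.435 = 1.435
u = 1.33/1.435 = 0.9268c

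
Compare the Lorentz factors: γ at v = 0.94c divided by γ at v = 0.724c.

γ₁ = 1/√(1 - 0.94²) = 2.9311
γ₂ = 1/√(1 - 0.724²) = 1.4497
γ₁/γ₂ = 2.9311/1.4497 = 2.022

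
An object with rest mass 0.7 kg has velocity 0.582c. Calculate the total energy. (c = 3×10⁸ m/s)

γ = 1/√(1 - 0.582²) = 1.2297
mc² = 0.7 × (3×10⁸)² = 6.300×10¹⁶ J
E = γmc² = 1.2297 × 6.300×10¹⁶ = 7.747×10¹⁶ J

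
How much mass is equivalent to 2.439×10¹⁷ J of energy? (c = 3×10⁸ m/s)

From E = mc², we get m = E/c²
c² = (3×10⁸)² = 9×10¹⁶ m²/s²
m = 2.439×10¹⁷ / 9×10¹⁶ = 2.710 kg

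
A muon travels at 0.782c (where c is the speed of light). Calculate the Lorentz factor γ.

v/c = 0.782, so (v/c)² = 0.611524
1 - (v/c)² = 0.388476
γ = 1/√(0.388476) = 1.604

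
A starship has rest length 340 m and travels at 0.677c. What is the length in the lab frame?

Proper length L₀ = 340 m
γ = 1/√(1 - 0.677²) = 1.359
L = L₀/γ = 340/1.359 = 250.2 m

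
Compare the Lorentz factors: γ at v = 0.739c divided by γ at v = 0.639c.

γ₁ = 1/√(1 - 0.739²) = 1.484
γ₂ = 1/√(1 - 0.639²) = 1.300
γ₁/γ₂ = 1.484/1.300 = 1.142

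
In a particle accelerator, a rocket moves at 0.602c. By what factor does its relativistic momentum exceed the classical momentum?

p_rel = γmv, p_class = mv
Ratio = γ = 1/√(1 - 0.602²)
= 1/√(0.637596) = 1.252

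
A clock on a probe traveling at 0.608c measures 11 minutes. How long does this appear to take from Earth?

Proper time Δt₀ = 11 minutes
γ = 1/√(1 - 0.608²) = 1.260
Δt = γΔt₀ = 1.260 × 11 = 13.86 minutes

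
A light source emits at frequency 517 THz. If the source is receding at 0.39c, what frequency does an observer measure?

β = v/c = 0.39
(1-β)/(1+β) = 0.61/1.39 = 0.43885
Doppler factor = √(0.43885) = 0.6625
f_obs = 517 × 0.6625 = 342.5 THz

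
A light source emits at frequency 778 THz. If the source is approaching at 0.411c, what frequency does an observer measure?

β = v/c = 0.411
(1+β)/(1-β) = 1.411/0.589 = 2.396
Doppler factor = √(2.396) = 1.548
f_obs = 778 × 1.548 = 1204 THz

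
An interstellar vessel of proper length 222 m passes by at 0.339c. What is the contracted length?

Proper length L₀ = 222 m
γ = 1/√(1 - 0.339²) = 1.0629
L = L₀/γ = 222/1.0629 = 208.9 m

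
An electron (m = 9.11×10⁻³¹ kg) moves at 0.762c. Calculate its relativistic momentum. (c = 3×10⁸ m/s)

γ = 1/√(1 - 0.762²) = 1.5442
v = 0.762 × 3×10⁸ = 2.286×10⁸ m/s
p = γmv = 1.5442 × 9.11×10⁻³¹ × 2.286×10⁸ = 3.216×10⁻²² kg·m/s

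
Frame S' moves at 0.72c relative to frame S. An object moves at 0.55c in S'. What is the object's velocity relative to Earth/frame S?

u = (u' + v)/(1 + u'v/c²)
Numerator: 0.55 + 0.72 = 1.27
Denominator: 1 + 0.396 = 1.396
u = 1.27/1.396 = 0.9097c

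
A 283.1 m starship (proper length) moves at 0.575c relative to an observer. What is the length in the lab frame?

Proper length L₀ = 283.1 m
γ = 1/√(1 - 0.575²) = 1.2223
L = L₀/γ = 283.1/1.2223 = 231.6 m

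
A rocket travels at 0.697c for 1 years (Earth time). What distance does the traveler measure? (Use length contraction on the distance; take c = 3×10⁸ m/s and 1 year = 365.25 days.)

Earth distance: d = v × t = 0.697c × 1 yr = 6.5987×10¹⁵ m
γ = 1.3946
d' = d/γ = 6.5987×10¹⁵/1.3946 = 4.732×10¹⁵ m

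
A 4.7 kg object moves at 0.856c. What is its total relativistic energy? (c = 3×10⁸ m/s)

γ = 1/√(1 - 0.856²) = 1.9343
mc² = 4.7 × (3×10⁸)² = 4.230×10¹⁷ J
E = γmc² = 1.9343 × 4.230×10¹⁷ = 8.182×10¹⁷ J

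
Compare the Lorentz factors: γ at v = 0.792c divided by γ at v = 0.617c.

γ₁ = 1/√(1 - 0.792²) = 1.638
γ₂ = 1/√(1 - 0.617²) = 1.271
γ₁/γ₂ = 1.638/1.271 = 1.289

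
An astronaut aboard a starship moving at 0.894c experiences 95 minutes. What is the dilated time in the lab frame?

Proper time Δt₀ = 95 minutes
γ = 1/√(1 - 0.894²) = 2.232
Δt = γΔt₀ = 2.232 × 95 = 212.0 minutes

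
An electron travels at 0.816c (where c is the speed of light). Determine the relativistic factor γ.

v/c = 0.816, so (v/c)² = 0.665856
1 - (v/c)² = 0.334144
γ = 1/√(0.334144) = 1.730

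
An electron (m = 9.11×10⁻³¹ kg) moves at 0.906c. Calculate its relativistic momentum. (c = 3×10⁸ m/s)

γ = 1/√(1 - 0.906²) = 2.3625
v = 0.906 × 3×10⁸ = 2.718×10⁸ m/s
p = γmv = 2.3625 × 9.11×10⁻³¹ × 2.718×10⁸ = 5.850×10⁻²² kg·m/s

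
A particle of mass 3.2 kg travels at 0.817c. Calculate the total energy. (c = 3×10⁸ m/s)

γ = 1/√(1 - 0.817²) = 1.734
mc² = 3.2 × (3×10⁸)² = 2.880×10¹⁷ J
E = γmc² = 1.734 × 2.880×10¹⁷ = 4.994×10¹⁷ J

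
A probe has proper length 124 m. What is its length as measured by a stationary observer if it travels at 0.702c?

Proper length L₀ = 124 m
γ = 1/√(1 - 0.702²) = 1.4041
L = L₀/γ = 124/1.4041 = 88.31 m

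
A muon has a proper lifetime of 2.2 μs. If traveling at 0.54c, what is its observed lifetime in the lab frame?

Proper lifetime τ₀ = 2.2 μs
γ = 1/√(1 - 0.54²) = 1.188
τ = γτ₀ = 1.188 × 2.2 μs = 2.614 μs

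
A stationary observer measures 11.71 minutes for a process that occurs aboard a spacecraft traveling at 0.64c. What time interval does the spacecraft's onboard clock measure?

Dilated time Δt = 11.71 minutes
γ = 1/√(1 - 0.64²) = 1.3014
Δt₀ = Δt/γ = 11.71/1.3014 = 8.998 minutes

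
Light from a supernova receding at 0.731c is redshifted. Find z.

β = 0.731
(1+β)/(1-β) = 1.731/0.269 = 6.435
√(6.435) = 2.537
z = 2.537 - 1 = 1.537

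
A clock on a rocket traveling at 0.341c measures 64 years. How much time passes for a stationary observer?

Proper time Δt₀ = 64 years
γ = 1/√(1 - 0.341²) = 1.0638
Δt = γΔt₀ = 1.0638 × 64 = 68.08 years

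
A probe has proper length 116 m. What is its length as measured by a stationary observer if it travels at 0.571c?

Proper length L₀ = 116 m
γ = 1/√(1 - 0.571²) = 1.2181
L = L₀/γ = 116/1.2181 = 95.23 m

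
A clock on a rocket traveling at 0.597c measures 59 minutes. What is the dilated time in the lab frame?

Proper time Δt₀ = 59 minutes
γ = 1/√(1 - 0.597²) = 1.2465
Δt = γΔt₀ = 1.2465 × 59 = 73.54 minutes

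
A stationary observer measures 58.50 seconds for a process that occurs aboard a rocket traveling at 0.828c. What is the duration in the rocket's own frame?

Dilated time Δt = 58.50 seconds
γ = 1/√(1 - 0.828²) = 1.7834
Δt₀ = Δt/γ = 58.50/1.7834 = 32.80 seconds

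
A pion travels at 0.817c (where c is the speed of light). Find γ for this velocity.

v/c = 0.817, so (v/c)² = 0.667489
1 - (v/c)² = 0.332511
γ = 1/√(0.332511) = 1.734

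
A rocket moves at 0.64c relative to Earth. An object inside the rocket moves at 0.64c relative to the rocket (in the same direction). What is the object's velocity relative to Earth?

u = (u' + v)/(1 + u'v/c²)
Numerator: 0.64 + 0.64 = 1.28
Denominator: 1 + 0.4096 = 1.4096
u = 1.28/1.4096 = 0.9081c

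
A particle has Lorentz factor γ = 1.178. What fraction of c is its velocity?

From γ = 1/√(1 - v²/c²):
1/γ² = 1/1.178² = 0.7206
v²/c² = 1 - 0.7206 = 0.2794
v/c = √(0.2794) = 0.5286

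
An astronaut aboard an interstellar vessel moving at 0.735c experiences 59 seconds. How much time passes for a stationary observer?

Proper time Δt₀ = 59 seconds
γ = 1/√(1 - 0.735²) = 1.4748
Δt = γΔt₀ = 1.4748 × 59 = 87.01 seconds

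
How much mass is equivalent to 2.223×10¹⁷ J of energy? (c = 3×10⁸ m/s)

From E = mc², we get m = E/c²
c² = (3×10⁸)² = 9×10¹⁶ m²/s²
m = 2.223×10¹⁷ / 9×10¹⁶ = 2.470 kg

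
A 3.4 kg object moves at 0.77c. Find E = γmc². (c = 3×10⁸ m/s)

γ = 1/√(1 - 0.77²) = 1.5673
mc² = 3.4 × (3×10⁸)² = 3.060×10¹⁷ J
E = γmc² = 1.5673 × 3.060×10¹⁷ = 4.796×10¹⁷ J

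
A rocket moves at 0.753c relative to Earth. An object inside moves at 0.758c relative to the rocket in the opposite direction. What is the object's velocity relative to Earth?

Object's velocity in rocket frame is u' = -0.758c
u = (u' + v)/(1 + u'v/c²) = (v - 0.758)/(1 - 0.758·v/c²)
Numerator: 0.753 - 0.758 = -0.005
Denominator: 1 - 0.570774 = 0.429226
u = -0.005/0.429226 = -0.01165c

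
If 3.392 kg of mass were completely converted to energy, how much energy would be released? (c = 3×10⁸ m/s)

Using E = mc²:
c² = (3×10⁸)² = 9×10¹⁶ m²/s²
E = 3.392 × 9×10¹⁶ = 3.053×10¹⁷ J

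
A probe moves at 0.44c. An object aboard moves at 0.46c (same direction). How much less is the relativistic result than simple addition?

Classical: u' + v = 0.46 + 0.44 = 0.9c
Relativistic: u = (0.46 + 0.44)/(1 + 0.2024) = 0.9/1.2024 = 0.7485c
Difference: 0.9 - 0.7485 = 0.1515c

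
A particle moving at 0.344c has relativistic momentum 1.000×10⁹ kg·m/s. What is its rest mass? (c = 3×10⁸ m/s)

γ = 1/√(1 - 0.344²) = 1.065
v = 0.344 × 3×10⁸ = 1.032×10⁸ m/s
m = p/(γv) = 1.000×10⁹/(1.065 × 1.032×10⁸) = 9.099 kg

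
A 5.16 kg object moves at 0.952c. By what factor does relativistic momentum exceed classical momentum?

p_rel = γmv, p_class = mv
Ratio = γ = 1/√(1 - 0.952²) = 3.267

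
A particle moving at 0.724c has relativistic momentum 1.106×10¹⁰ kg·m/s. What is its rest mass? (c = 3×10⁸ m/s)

γ = 1/√(1 - 0.724²) = 1.4497
v = 0.724 × 3×10⁸ = 2.172×10⁸ m/s
m = p/(γv) = 1.106×10¹⁰/(1.4497 × 2.172×10⁸) = 35.13 kg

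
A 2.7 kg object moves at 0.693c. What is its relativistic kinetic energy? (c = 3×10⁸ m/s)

γ = 1/√(1 - 0.693²) = 1.38708
γ - 1 = 0.38708
KE = (γ-1)mc² = 0.38708 × 2.7 × (3×10⁸)² = 9.406×10¹⁶ J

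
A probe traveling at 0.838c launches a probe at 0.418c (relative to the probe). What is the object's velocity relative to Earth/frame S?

u = (u' + v)/(1 + u'v/c²)
Numerator: 0.418 + 0.838 = 1.256
Denominator: 1 + 0.350284 = 1.350284
u = 1.256/1.350284 = 0.9302c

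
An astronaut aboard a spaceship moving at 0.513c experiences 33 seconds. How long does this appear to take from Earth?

Proper time Δt₀ = 33 seconds
γ = 1/√(1 - 0.513²) = 1.16497
Δt = γΔt₀ = 1.16497 × 33 = 38.44 seconds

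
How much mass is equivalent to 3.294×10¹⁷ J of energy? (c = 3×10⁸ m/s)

From E = mc², we get m = E/c²
c² = (3×10⁸)² = 9×10¹⁶ m²/s²
m = 3.294×10¹⁷ / 9×10¹⁶ = 3.660 kg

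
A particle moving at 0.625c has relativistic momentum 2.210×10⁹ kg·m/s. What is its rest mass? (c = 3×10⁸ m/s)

γ = 1/√(1 - 0.625²) = 1.281
v = 0.625 × 3×10⁸ = 1.875×10⁸ m/s
m = p/(γv) = 2.210×10⁹/(1.281 × 1.875×10⁸) = 9.201 kg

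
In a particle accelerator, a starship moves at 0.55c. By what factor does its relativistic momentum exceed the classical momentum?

p_rel = γmv, p_class = mv
Ratio = γ = 1/√(1 - 0.55²)
= 1/√(0.6975) = 1.197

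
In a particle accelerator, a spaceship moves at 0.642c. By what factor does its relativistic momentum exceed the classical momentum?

p_rel = γmv, p_class = mv
Ratio = γ = 1/√(1 - 0.642²)
= 1/√(0.587836) = 1.304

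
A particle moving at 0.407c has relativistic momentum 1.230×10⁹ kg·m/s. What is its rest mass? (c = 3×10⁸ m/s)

γ = 1/√(1 - 0.407²) = 1.09478
v = 0.407 × 3×10⁸ = 1.221×10⁸ m/s
m = p/(γv) = 1.230×10⁹/(1.09478 × 1.221×10⁸) = 9.202 kg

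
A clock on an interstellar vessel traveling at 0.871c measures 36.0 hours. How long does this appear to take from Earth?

Proper time Δt₀ = 36.0 hours
γ = 1/√(1 - 0.871²) = 2.0355
Δt = γΔt₀ = 2.0355 × 36.0 = 73.28 hours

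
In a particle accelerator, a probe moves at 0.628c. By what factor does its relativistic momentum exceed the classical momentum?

p_rel = γmv, p_class = mv
Ratio = γ = 1/√(1 - 0.628²)
= 1/√(0.605616) = 1.285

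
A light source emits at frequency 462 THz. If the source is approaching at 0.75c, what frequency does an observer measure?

β = v/c = 0.75
(1+β)/(1-β) = 1.75/0.25 = 7.000
Doppler factor = √(7.000) = 2.646
f_obs = 462 × 2.646 = 1222 THz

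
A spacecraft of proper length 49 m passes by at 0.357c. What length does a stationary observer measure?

Proper length L₀ = 49 m
γ = 1/√(1 - 0.357²) = 1.0705
L = L₀/γ = 49/1.0705 = 45.77 m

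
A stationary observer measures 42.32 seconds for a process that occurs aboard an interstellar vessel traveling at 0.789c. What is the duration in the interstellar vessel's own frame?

Dilated time Δt = 42.32 seconds
γ = 1/√(1 - 0.789²) = 1.628
Δt₀ = Δt/γ = 42.32/1.628 = 26.00 seconds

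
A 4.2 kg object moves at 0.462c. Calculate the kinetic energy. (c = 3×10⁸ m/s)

γ = 1/√(1 - 0.462²) = 1.12755
γ - 1 = 0.12755
KE = (γ-1)mc² = 0.12755 × 4.2 × (3×10⁸)² = 4.821×10¹⁶ J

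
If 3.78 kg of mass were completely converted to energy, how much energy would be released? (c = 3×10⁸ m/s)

Using E = mc²:
c² = (3×10⁸)² = 9×10¹⁶ m²/s²
E = 3.78 × 9×10¹⁶ = 3.402×10¹⁷ J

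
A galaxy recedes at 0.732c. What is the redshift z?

β = 0.732
(1+β)/(1-β) = 1.732/0.268 = 6.463
√(6.463) = 2.542
z = 2.542 - 1 = 1.542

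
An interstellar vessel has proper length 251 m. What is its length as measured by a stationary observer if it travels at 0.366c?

Proper length L₀ = 251 m
γ = 1/√(1 - 0.366²) = 1.0746
L = L₀/γ = 251/1.0746 = 233.6 m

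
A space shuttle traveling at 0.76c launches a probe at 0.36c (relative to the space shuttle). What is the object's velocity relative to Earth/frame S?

u = (u' + v)/(1 + u'v/c²)
Numerator: 0.36 + 0.76 = 1.12
Denominator: 1 + 0.2736 = 1.2736
u = 1.12/1.2736 = 0.8794c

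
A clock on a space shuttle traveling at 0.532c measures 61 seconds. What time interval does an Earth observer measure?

Proper time Δt₀ = 61 seconds
γ = 1/√(1 - 0.532²) = 1.181
Δt = γΔt₀ = 1.181 × 61 = 72.04 seconds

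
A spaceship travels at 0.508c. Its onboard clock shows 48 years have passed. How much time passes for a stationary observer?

Proper time Δt₀ = 48 years
γ = 1/√(1 - 0.508²) = 1.161
Δt = γΔt₀ = 1.161 × 48 = 55.73 years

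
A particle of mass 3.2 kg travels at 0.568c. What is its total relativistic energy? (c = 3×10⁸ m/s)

γ = 1/√(1 - 0.568²) = 1.215
mc² = 3.2 × (3×10⁸)² = 2.880×10¹⁷ J
E = γmc² = 1.215 × 2.880×10¹⁷ = 3.499×10¹⁷ J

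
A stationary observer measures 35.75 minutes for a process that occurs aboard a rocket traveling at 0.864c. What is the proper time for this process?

Dilated time Δt = 35.75 minutes
γ = 1/√(1 - 0.864²) = 1.986
Δt₀ = Δt/γ = 35.75/1.986 = 18.00 minutes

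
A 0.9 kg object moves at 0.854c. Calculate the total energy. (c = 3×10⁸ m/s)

γ = 1/√(1 - 0.854²) = 1.922
mc² = 0.9 × (3×10⁸)² = 8.100×10¹⁶ J
E = γmc² = 1.922 × 8.100×10¹⁶ = 1.557×10¹⁷ J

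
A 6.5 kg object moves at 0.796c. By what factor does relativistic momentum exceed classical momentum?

p_rel = γmv, p_class = mv
Ratio = γ = 1/√(1 - 0.796²) = 1.652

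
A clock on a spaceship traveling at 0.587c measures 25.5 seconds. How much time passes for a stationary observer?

Proper time Δt₀ = 25.5 seconds
γ = 1/√(1 - 0.587²) = 1.2352
Δt = γΔt₀ = 1.2352 × 25.5 = 31.50 seconds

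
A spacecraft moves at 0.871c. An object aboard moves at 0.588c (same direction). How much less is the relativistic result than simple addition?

Classical: u' + v = 0.588 + 0.871 = 1.459c
Relativistic: u = (0.588 + 0.871)/(1 + 0.512148) = 1.459/1.512148 = 0.9649c
Difference: 1.459 - 0.9649 = 0.4941c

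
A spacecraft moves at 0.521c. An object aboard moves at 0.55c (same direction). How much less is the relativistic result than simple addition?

Classical: u' + v = 0.55 + 0.521 = 1.071c
Relativistic: u = (0.55 + 0.521)/(1 + 0.28655) = 1.071/1.28655 = 0.8325c
Difference: 1.071 - 0.8325 = 0.2385c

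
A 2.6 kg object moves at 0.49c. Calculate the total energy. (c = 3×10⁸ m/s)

γ = 1/√(1 - 0.49²) = 1.147
mc² = 2.6 × (3×10⁸)² = 2.340×10¹⁷ J
E = γmc² = 1.147 × 2.340×10¹⁷ = 2.684×10¹⁷ J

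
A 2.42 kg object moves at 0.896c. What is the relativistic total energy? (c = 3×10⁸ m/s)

γ = 1/√(1 - 0.896²) = 2.252
mc² = 2.42 × (3×10⁸)² = 2.178×10¹⁷ J
E = γmc² = 2.252 × 2.178×10¹⁷ = 4.905×10¹⁷ J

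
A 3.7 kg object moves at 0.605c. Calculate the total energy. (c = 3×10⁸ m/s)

γ = 1/√(1 - 0.605²) = 1.256
mc² = 3.7 × (3×10⁸)² = 3.330×10¹⁷ J
E = γmc² = 1.256 × 3.330×10¹⁷ = 4.182×10¹⁷ J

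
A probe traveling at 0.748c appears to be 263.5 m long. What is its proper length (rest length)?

Contracted length L = 263.5 m
γ = 1/√(1 - 0.748²) = 1.5067
L₀ = γL = 1.5067 × 263.5 = 397.0 m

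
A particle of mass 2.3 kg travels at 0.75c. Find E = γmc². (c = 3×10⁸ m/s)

γ = 1/√(1 - 0.75²) = 1.512
mc² = 2.3 × (3×10⁸)² = 2.070×10¹⁷ J
E = γmc² = 1.512 × 2.070×10¹⁷ = 3.130×10¹⁷ J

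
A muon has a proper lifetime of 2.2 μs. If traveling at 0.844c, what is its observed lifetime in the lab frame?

Proper lifetime τ₀ = 2.2 μs
γ = 1/√(1 - 0.844²) = 1.8645
τ = γτ₀ = 1.8645 × 2.2 μs = 4.102 μs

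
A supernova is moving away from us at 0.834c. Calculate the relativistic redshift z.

β = 0.834
(1+β)/(1-β) = 1.834/0.166 = 11.05
√(11.05) = 3.324
z = 3.324 - 1 = 2.324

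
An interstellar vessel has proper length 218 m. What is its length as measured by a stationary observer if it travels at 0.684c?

Proper length L₀ = 218 m
γ = 1/√(1 - 0.684²) = 1.371
L = L₀/γ = 218/1.371 = 159.0 m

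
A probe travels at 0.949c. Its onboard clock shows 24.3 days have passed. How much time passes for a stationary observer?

Proper time Δt₀ = 24.3 days
γ = 1/√(1 - 0.949²) = 3.172
Δt = γΔt₀ = 3.172 × 24.3 = 77.08 days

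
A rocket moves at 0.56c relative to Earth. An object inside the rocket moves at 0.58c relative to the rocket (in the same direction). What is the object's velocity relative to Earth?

u = (u' + v)/(1 + u'v/c²)
Numerator: 0.58 + 0.56 = 1.14
Denominator: 1 + 0.3248 = 1.3248
u = 1.14/1.3248 = 0.8605c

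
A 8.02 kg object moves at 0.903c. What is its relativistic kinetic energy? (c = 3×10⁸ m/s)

γ = 1/√(1 - 0.903²) = 2.3275
γ - 1 = 1.3275
KE = (γ-1)mc² = 1.3275 × 8.02 × (3×10⁸)² = 9.582×10¹⁷ J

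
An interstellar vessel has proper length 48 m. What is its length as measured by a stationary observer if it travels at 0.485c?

Proper length L₀ = 48 m
γ = 1/√(1 - 0.485²) = 1.1435
L = L₀/γ = 48/1.1435 = 41.98 m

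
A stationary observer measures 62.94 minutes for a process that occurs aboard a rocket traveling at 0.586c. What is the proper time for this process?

Dilated time Δt = 62.94 minutes
γ = 1/√(1 - 0.586²) = 1.234
Δt₀ = Δt/γ = 62.94/1.234 = 51.00 minutes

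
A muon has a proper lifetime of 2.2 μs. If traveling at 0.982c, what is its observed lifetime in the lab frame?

Proper lifetime τ₀ = 2.2 μs
γ = 1/√(1 - 0.982²) = 5.294
τ = γτ₀ = 5.294 × 2.2 μs = 11.65 μs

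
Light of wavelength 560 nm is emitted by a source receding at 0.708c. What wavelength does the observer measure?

β = 0.708
Wavelength Doppler factor = √(1.708/0.292) = √(5.849) = 2.4185
λ_obs = 560 × 2.4185 = 1354 nm (redshift)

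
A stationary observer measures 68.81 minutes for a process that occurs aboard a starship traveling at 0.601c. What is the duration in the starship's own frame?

Dilated time Δt = 68.81 minutes
γ = 1/√(1 - 0.601²) = 1.251
Δt₀ = Δt/γ = 68.81/1.251 = 55.00 minutes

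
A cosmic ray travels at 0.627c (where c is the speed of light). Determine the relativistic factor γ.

v/c = 0.627, so (v/c)² = 0.393129
1 - (v/c)² = 0.606871
γ = 1/√(0.606871) = 1.284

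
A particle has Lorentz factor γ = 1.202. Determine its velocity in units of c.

From γ = 1/√(1 - v²/c²):
1/γ² = 1/1.202² = 0.6921
v²/c² = 1 - 0.6921 = 0.3079
v/c = √(0.3079) = 0.5549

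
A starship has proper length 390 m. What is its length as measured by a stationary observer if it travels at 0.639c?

Proper length L₀ = 390 m
γ = 1/√(1 - 0.639²) = 1.300
L = L₀/γ = 390/1.300 = 300.0 m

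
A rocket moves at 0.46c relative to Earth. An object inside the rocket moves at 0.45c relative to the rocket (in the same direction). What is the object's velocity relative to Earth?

u = (u' + v)/(1 + u'v/c²)
Numerator: 0.45 + 0.46 = 0.91
Denominator: 1 + 0.207 = 1.207
u = 0.91/1.207 = 0.7539c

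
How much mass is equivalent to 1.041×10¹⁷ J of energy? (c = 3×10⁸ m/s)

From E = mc², we get m = E/c²
c² = (3×10⁸)² = 9×10¹⁶ m²/s²
m = 1.041×10¹⁷ / 9×10¹⁶ = 1.157 kg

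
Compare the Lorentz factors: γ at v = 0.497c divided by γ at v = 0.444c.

γ₁ = 1/√(1 - 0.497²) = 1.1524
γ₂ = 1/√(1 - 0.444²) = 1.1160
γ₁/γ₂ = 1.1524/1.1160 = 1.033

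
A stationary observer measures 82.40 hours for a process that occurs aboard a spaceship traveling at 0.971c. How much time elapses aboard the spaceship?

Dilated time Δt = 82.40 hours
γ = 1/√(1 - 0.971²) = 4.183
Δt₀ = Δt/γ = 82.40/4.183 = 19.70 hours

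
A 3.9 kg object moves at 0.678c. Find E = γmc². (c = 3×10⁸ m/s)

γ = 1/√(1 - 0.678²) = 1.3604
mc² = 3.9 × (3×10⁸)² = 3.510×10¹⁷ J
E = γmc² = 1.3604 × 3.510×10¹⁷ = 4.775×10¹⁷ J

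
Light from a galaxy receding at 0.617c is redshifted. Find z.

β = 0.617
(1+β)/(1-β) = 1.617/0.383 = 4.222
√(4.222) = 2.055
z = 2.055 - 1 = 1.055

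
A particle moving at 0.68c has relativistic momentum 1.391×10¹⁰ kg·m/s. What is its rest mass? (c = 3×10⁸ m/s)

γ = 1/√(1 - 0.68²) = 1.36386
v = 0.68 × 3×10⁸ = 2.040×10⁸ m/s
m = p/(γv) = 1.391×10¹⁰/(1.36386 × 2.040×10⁸) = 50.00 kg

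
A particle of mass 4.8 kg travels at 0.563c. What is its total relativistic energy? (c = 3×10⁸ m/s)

γ = 1/√(1 - 0.563²) = 1.210
mc² = 4.8 × (3×10⁸)² = 4.320×10¹⁷ J
E = γmc² = 1.210 × 4.320×10¹⁷ = 5.227×10¹⁷ J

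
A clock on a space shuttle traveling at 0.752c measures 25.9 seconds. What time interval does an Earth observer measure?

Proper time Δt₀ = 25.9 seconds
γ = 1/√(1 - 0.752²) = 1.517
Δt = γΔt₀ = 1.517 × 25.9 = 39.29 seconds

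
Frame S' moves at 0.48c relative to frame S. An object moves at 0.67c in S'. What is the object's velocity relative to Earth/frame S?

u = (u' + v)/(1 + u'v/c²)
Numerator: 0.67 + 0.48 = 1.15
Denominator: 1 + 0.3216 = 1.3216
u = 1.15/1.3216 = 0.8702c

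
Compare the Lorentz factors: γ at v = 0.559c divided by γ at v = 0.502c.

γ₁ = 1/√(1 - 0.559²) = 1.206
γ₂ = 1/√(1 - 0.502²) = 1.156
γ₁/γ₂ = 1.206/1.156 = 1.043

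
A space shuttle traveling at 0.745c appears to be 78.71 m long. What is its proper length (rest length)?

Contracted length L = 78.71 m
γ = 1/√(1 - 0.745²) = 1.499
L₀ = γL = 1.499 × 78.71 = 118.0 m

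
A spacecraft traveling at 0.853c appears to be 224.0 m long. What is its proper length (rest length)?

Contracted length L = 224.0 m
γ = 1/√(1 - 0.853²) = 1.916
L₀ = γL = 1.916 × 224.0 = 429.2 m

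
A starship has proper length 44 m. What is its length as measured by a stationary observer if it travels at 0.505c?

Proper length L₀ = 44 m
γ = 1/√(1 - 0.505²) = 1.1586
L = L₀/γ = 44/1.1586 = 37.98 m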